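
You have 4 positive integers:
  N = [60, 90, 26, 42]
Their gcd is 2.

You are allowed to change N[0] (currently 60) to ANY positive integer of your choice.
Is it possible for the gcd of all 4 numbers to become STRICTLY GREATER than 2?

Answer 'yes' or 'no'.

Answer: no

Derivation:
Current gcd = 2
gcd of all OTHER numbers (without N[0]=60): gcd([90, 26, 42]) = 2
The new gcd after any change is gcd(2, new_value).
This can be at most 2.
Since 2 = old gcd 2, the gcd can only stay the same or decrease.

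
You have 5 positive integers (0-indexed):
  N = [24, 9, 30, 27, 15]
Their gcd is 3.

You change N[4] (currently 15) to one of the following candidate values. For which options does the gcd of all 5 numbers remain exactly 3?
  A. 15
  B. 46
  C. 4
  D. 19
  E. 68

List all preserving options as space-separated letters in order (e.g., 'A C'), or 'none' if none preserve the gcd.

Answer: A

Derivation:
Old gcd = 3; gcd of others (without N[4]) = 3
New gcd for candidate v: gcd(3, v). Preserves old gcd iff gcd(3, v) = 3.
  Option A: v=15, gcd(3,15)=3 -> preserves
  Option B: v=46, gcd(3,46)=1 -> changes
  Option C: v=4, gcd(3,4)=1 -> changes
  Option D: v=19, gcd(3,19)=1 -> changes
  Option E: v=68, gcd(3,68)=1 -> changes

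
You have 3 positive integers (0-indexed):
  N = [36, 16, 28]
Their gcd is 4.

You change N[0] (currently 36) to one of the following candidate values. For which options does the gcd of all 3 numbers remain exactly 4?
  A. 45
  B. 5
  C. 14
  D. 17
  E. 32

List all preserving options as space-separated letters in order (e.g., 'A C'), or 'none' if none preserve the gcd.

Answer: E

Derivation:
Old gcd = 4; gcd of others (without N[0]) = 4
New gcd for candidate v: gcd(4, v). Preserves old gcd iff gcd(4, v) = 4.
  Option A: v=45, gcd(4,45)=1 -> changes
  Option B: v=5, gcd(4,5)=1 -> changes
  Option C: v=14, gcd(4,14)=2 -> changes
  Option D: v=17, gcd(4,17)=1 -> changes
  Option E: v=32, gcd(4,32)=4 -> preserves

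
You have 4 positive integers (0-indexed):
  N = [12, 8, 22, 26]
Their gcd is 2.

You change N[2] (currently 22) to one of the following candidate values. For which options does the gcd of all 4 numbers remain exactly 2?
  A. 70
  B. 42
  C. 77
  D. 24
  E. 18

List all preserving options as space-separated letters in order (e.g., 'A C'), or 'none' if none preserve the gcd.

Answer: A B D E

Derivation:
Old gcd = 2; gcd of others (without N[2]) = 2
New gcd for candidate v: gcd(2, v). Preserves old gcd iff gcd(2, v) = 2.
  Option A: v=70, gcd(2,70)=2 -> preserves
  Option B: v=42, gcd(2,42)=2 -> preserves
  Option C: v=77, gcd(2,77)=1 -> changes
  Option D: v=24, gcd(2,24)=2 -> preserves
  Option E: v=18, gcd(2,18)=2 -> preserves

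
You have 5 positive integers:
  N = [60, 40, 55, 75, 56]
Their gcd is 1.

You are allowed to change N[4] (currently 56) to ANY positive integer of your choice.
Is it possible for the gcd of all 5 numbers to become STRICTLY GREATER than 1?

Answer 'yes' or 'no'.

Current gcd = 1
gcd of all OTHER numbers (without N[4]=56): gcd([60, 40, 55, 75]) = 5
The new gcd after any change is gcd(5, new_value).
This can be at most 5.
Since 5 > old gcd 1, the gcd CAN increase (e.g., set N[4] = 5).

Answer: yes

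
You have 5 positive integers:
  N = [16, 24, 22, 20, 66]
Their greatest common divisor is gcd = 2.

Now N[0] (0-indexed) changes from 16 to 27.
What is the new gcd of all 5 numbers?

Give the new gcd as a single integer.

Answer: 1

Derivation:
Numbers: [16, 24, 22, 20, 66], gcd = 2
Change: index 0, 16 -> 27
gcd of the OTHER numbers (without index 0): gcd([24, 22, 20, 66]) = 2
New gcd = gcd(g_others, new_val) = gcd(2, 27) = 1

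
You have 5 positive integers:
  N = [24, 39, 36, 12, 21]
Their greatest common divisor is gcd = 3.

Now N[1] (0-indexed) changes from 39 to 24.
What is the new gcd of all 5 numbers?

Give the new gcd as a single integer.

Numbers: [24, 39, 36, 12, 21], gcd = 3
Change: index 1, 39 -> 24
gcd of the OTHER numbers (without index 1): gcd([24, 36, 12, 21]) = 3
New gcd = gcd(g_others, new_val) = gcd(3, 24) = 3

Answer: 3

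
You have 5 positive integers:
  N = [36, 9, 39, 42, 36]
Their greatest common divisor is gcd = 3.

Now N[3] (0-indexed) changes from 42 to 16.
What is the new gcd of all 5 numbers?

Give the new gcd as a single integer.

Numbers: [36, 9, 39, 42, 36], gcd = 3
Change: index 3, 42 -> 16
gcd of the OTHER numbers (without index 3): gcd([36, 9, 39, 36]) = 3
New gcd = gcd(g_others, new_val) = gcd(3, 16) = 1

Answer: 1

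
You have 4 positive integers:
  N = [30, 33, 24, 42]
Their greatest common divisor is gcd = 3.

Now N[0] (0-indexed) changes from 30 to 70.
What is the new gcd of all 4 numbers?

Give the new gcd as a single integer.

Answer: 1

Derivation:
Numbers: [30, 33, 24, 42], gcd = 3
Change: index 0, 30 -> 70
gcd of the OTHER numbers (without index 0): gcd([33, 24, 42]) = 3
New gcd = gcd(g_others, new_val) = gcd(3, 70) = 1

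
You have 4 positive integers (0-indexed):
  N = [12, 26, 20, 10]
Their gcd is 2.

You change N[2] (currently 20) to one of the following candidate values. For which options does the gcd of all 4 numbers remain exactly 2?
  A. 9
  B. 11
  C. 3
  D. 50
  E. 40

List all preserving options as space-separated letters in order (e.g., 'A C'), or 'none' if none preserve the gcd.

Answer: D E

Derivation:
Old gcd = 2; gcd of others (without N[2]) = 2
New gcd for candidate v: gcd(2, v). Preserves old gcd iff gcd(2, v) = 2.
  Option A: v=9, gcd(2,9)=1 -> changes
  Option B: v=11, gcd(2,11)=1 -> changes
  Option C: v=3, gcd(2,3)=1 -> changes
  Option D: v=50, gcd(2,50)=2 -> preserves
  Option E: v=40, gcd(2,40)=2 -> preserves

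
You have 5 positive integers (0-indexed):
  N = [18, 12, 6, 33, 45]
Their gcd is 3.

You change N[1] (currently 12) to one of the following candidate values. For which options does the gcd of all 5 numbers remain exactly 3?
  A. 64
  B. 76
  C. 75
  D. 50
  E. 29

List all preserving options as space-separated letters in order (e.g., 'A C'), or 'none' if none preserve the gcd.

Answer: C

Derivation:
Old gcd = 3; gcd of others (without N[1]) = 3
New gcd for candidate v: gcd(3, v). Preserves old gcd iff gcd(3, v) = 3.
  Option A: v=64, gcd(3,64)=1 -> changes
  Option B: v=76, gcd(3,76)=1 -> changes
  Option C: v=75, gcd(3,75)=3 -> preserves
  Option D: v=50, gcd(3,50)=1 -> changes
  Option E: v=29, gcd(3,29)=1 -> changes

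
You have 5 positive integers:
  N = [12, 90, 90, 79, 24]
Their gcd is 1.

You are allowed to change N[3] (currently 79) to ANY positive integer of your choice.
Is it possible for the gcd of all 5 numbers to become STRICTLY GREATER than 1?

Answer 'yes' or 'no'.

Answer: yes

Derivation:
Current gcd = 1
gcd of all OTHER numbers (without N[3]=79): gcd([12, 90, 90, 24]) = 6
The new gcd after any change is gcd(6, new_value).
This can be at most 6.
Since 6 > old gcd 1, the gcd CAN increase (e.g., set N[3] = 6).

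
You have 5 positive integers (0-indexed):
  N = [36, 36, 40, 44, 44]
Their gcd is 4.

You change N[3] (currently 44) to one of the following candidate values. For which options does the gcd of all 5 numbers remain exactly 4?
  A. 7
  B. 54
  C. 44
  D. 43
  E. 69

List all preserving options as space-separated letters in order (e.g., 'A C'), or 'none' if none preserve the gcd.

Answer: C

Derivation:
Old gcd = 4; gcd of others (without N[3]) = 4
New gcd for candidate v: gcd(4, v). Preserves old gcd iff gcd(4, v) = 4.
  Option A: v=7, gcd(4,7)=1 -> changes
  Option B: v=54, gcd(4,54)=2 -> changes
  Option C: v=44, gcd(4,44)=4 -> preserves
  Option D: v=43, gcd(4,43)=1 -> changes
  Option E: v=69, gcd(4,69)=1 -> changes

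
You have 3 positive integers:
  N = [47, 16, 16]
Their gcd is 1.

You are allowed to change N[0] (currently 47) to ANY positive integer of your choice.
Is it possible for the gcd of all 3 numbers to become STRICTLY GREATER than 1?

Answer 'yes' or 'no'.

Answer: yes

Derivation:
Current gcd = 1
gcd of all OTHER numbers (without N[0]=47): gcd([16, 16]) = 16
The new gcd after any change is gcd(16, new_value).
This can be at most 16.
Since 16 > old gcd 1, the gcd CAN increase (e.g., set N[0] = 16).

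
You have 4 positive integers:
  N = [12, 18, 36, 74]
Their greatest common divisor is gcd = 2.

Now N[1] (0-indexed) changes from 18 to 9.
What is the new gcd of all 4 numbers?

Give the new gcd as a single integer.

Answer: 1

Derivation:
Numbers: [12, 18, 36, 74], gcd = 2
Change: index 1, 18 -> 9
gcd of the OTHER numbers (without index 1): gcd([12, 36, 74]) = 2
New gcd = gcd(g_others, new_val) = gcd(2, 9) = 1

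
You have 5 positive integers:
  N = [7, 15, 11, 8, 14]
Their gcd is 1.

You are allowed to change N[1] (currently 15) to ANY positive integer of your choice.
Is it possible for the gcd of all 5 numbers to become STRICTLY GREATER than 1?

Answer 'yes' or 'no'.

Answer: no

Derivation:
Current gcd = 1
gcd of all OTHER numbers (without N[1]=15): gcd([7, 11, 8, 14]) = 1
The new gcd after any change is gcd(1, new_value).
This can be at most 1.
Since 1 = old gcd 1, the gcd can only stay the same or decrease.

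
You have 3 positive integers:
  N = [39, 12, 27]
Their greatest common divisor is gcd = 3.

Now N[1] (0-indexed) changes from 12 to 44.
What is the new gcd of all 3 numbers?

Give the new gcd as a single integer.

Numbers: [39, 12, 27], gcd = 3
Change: index 1, 12 -> 44
gcd of the OTHER numbers (without index 1): gcd([39, 27]) = 3
New gcd = gcd(g_others, new_val) = gcd(3, 44) = 1

Answer: 1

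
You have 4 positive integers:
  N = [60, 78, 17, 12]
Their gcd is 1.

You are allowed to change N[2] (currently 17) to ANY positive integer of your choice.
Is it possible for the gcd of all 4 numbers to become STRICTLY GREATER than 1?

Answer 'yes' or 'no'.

Current gcd = 1
gcd of all OTHER numbers (without N[2]=17): gcd([60, 78, 12]) = 6
The new gcd after any change is gcd(6, new_value).
This can be at most 6.
Since 6 > old gcd 1, the gcd CAN increase (e.g., set N[2] = 6).

Answer: yes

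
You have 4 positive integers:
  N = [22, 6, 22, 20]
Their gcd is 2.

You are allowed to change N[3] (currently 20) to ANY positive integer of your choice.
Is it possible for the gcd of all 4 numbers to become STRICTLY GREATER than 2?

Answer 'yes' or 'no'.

Answer: no

Derivation:
Current gcd = 2
gcd of all OTHER numbers (without N[3]=20): gcd([22, 6, 22]) = 2
The new gcd after any change is gcd(2, new_value).
This can be at most 2.
Since 2 = old gcd 2, the gcd can only stay the same or decrease.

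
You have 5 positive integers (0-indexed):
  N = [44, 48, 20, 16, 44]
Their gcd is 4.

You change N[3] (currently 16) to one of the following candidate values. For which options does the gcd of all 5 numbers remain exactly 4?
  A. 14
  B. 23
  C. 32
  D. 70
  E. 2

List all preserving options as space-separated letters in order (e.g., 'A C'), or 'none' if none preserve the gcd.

Answer: C

Derivation:
Old gcd = 4; gcd of others (without N[3]) = 4
New gcd for candidate v: gcd(4, v). Preserves old gcd iff gcd(4, v) = 4.
  Option A: v=14, gcd(4,14)=2 -> changes
  Option B: v=23, gcd(4,23)=1 -> changes
  Option C: v=32, gcd(4,32)=4 -> preserves
  Option D: v=70, gcd(4,70)=2 -> changes
  Option E: v=2, gcd(4,2)=2 -> changes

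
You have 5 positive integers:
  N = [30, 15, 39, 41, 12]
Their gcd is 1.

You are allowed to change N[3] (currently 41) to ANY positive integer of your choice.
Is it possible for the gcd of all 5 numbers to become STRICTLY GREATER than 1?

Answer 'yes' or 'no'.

Answer: yes

Derivation:
Current gcd = 1
gcd of all OTHER numbers (without N[3]=41): gcd([30, 15, 39, 12]) = 3
The new gcd after any change is gcd(3, new_value).
This can be at most 3.
Since 3 > old gcd 1, the gcd CAN increase (e.g., set N[3] = 3).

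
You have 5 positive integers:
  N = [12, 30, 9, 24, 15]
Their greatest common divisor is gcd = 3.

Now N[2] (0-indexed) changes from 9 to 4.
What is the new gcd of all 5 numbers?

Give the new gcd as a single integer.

Answer: 1

Derivation:
Numbers: [12, 30, 9, 24, 15], gcd = 3
Change: index 2, 9 -> 4
gcd of the OTHER numbers (without index 2): gcd([12, 30, 24, 15]) = 3
New gcd = gcd(g_others, new_val) = gcd(3, 4) = 1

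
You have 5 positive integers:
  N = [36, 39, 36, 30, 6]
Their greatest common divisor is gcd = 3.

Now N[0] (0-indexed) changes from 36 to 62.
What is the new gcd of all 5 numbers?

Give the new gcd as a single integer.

Numbers: [36, 39, 36, 30, 6], gcd = 3
Change: index 0, 36 -> 62
gcd of the OTHER numbers (without index 0): gcd([39, 36, 30, 6]) = 3
New gcd = gcd(g_others, new_val) = gcd(3, 62) = 1

Answer: 1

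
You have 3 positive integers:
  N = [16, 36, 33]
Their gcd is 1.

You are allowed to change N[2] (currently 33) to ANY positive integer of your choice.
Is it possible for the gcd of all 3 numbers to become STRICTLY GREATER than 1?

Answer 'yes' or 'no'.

Answer: yes

Derivation:
Current gcd = 1
gcd of all OTHER numbers (without N[2]=33): gcd([16, 36]) = 4
The new gcd after any change is gcd(4, new_value).
This can be at most 4.
Since 4 > old gcd 1, the gcd CAN increase (e.g., set N[2] = 4).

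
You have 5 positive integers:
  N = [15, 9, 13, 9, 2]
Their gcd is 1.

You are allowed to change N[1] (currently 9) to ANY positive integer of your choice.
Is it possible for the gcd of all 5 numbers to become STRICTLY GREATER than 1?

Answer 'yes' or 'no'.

Answer: no

Derivation:
Current gcd = 1
gcd of all OTHER numbers (without N[1]=9): gcd([15, 13, 9, 2]) = 1
The new gcd after any change is gcd(1, new_value).
This can be at most 1.
Since 1 = old gcd 1, the gcd can only stay the same or decrease.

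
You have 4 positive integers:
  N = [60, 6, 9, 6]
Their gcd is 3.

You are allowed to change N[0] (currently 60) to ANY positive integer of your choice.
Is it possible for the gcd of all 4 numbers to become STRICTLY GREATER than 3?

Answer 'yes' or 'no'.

Current gcd = 3
gcd of all OTHER numbers (without N[0]=60): gcd([6, 9, 6]) = 3
The new gcd after any change is gcd(3, new_value).
This can be at most 3.
Since 3 = old gcd 3, the gcd can only stay the same or decrease.

Answer: no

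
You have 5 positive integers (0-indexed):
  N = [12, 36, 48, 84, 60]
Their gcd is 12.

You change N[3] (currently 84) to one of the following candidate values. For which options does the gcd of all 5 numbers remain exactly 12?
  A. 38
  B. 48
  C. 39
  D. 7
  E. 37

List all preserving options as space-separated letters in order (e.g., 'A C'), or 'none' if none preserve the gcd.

Answer: B

Derivation:
Old gcd = 12; gcd of others (without N[3]) = 12
New gcd for candidate v: gcd(12, v). Preserves old gcd iff gcd(12, v) = 12.
  Option A: v=38, gcd(12,38)=2 -> changes
  Option B: v=48, gcd(12,48)=12 -> preserves
  Option C: v=39, gcd(12,39)=3 -> changes
  Option D: v=7, gcd(12,7)=1 -> changes
  Option E: v=37, gcd(12,37)=1 -> changes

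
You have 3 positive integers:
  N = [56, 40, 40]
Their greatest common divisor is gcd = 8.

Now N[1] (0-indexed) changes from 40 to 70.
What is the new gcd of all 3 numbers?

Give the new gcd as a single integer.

Numbers: [56, 40, 40], gcd = 8
Change: index 1, 40 -> 70
gcd of the OTHER numbers (without index 1): gcd([56, 40]) = 8
New gcd = gcd(g_others, new_val) = gcd(8, 70) = 2

Answer: 2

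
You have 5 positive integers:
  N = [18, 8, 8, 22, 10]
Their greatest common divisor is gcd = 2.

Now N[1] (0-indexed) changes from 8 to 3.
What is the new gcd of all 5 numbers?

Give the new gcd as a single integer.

Numbers: [18, 8, 8, 22, 10], gcd = 2
Change: index 1, 8 -> 3
gcd of the OTHER numbers (without index 1): gcd([18, 8, 22, 10]) = 2
New gcd = gcd(g_others, new_val) = gcd(2, 3) = 1

Answer: 1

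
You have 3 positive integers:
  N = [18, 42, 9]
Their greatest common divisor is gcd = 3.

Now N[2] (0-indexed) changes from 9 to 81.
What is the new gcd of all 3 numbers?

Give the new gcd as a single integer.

Answer: 3

Derivation:
Numbers: [18, 42, 9], gcd = 3
Change: index 2, 9 -> 81
gcd of the OTHER numbers (without index 2): gcd([18, 42]) = 6
New gcd = gcd(g_others, new_val) = gcd(6, 81) = 3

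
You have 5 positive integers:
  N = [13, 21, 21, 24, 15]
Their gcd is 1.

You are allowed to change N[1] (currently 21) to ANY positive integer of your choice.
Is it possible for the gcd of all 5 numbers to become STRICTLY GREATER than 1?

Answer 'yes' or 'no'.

Current gcd = 1
gcd of all OTHER numbers (without N[1]=21): gcd([13, 21, 24, 15]) = 1
The new gcd after any change is gcd(1, new_value).
This can be at most 1.
Since 1 = old gcd 1, the gcd can only stay the same or decrease.

Answer: no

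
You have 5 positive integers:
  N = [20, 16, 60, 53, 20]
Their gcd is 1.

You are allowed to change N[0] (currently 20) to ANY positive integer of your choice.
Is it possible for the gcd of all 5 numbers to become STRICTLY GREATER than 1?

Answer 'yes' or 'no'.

Answer: no

Derivation:
Current gcd = 1
gcd of all OTHER numbers (without N[0]=20): gcd([16, 60, 53, 20]) = 1
The new gcd after any change is gcd(1, new_value).
This can be at most 1.
Since 1 = old gcd 1, the gcd can only stay the same or decrease.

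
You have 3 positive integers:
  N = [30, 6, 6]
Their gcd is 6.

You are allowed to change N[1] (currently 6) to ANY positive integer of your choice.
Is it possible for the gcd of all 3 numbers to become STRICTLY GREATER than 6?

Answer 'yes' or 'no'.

Current gcd = 6
gcd of all OTHER numbers (without N[1]=6): gcd([30, 6]) = 6
The new gcd after any change is gcd(6, new_value).
This can be at most 6.
Since 6 = old gcd 6, the gcd can only stay the same or decrease.

Answer: no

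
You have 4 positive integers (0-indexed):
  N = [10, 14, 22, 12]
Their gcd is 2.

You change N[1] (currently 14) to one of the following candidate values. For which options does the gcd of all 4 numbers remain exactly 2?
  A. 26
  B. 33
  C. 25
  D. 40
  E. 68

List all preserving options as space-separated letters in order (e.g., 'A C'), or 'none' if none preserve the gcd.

Old gcd = 2; gcd of others (without N[1]) = 2
New gcd for candidate v: gcd(2, v). Preserves old gcd iff gcd(2, v) = 2.
  Option A: v=26, gcd(2,26)=2 -> preserves
  Option B: v=33, gcd(2,33)=1 -> changes
  Option C: v=25, gcd(2,25)=1 -> changes
  Option D: v=40, gcd(2,40)=2 -> preserves
  Option E: v=68, gcd(2,68)=2 -> preserves

Answer: A D E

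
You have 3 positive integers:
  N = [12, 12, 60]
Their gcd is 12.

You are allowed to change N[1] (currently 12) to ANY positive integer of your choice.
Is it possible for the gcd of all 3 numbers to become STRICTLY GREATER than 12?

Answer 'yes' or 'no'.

Answer: no

Derivation:
Current gcd = 12
gcd of all OTHER numbers (without N[1]=12): gcd([12, 60]) = 12
The new gcd after any change is gcd(12, new_value).
This can be at most 12.
Since 12 = old gcd 12, the gcd can only stay the same or decrease.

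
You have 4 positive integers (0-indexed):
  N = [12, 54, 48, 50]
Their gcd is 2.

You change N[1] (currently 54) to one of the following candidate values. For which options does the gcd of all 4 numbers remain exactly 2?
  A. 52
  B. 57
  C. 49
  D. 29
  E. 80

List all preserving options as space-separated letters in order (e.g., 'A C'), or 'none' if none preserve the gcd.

Old gcd = 2; gcd of others (without N[1]) = 2
New gcd for candidate v: gcd(2, v). Preserves old gcd iff gcd(2, v) = 2.
  Option A: v=52, gcd(2,52)=2 -> preserves
  Option B: v=57, gcd(2,57)=1 -> changes
  Option C: v=49, gcd(2,49)=1 -> changes
  Option D: v=29, gcd(2,29)=1 -> changes
  Option E: v=80, gcd(2,80)=2 -> preserves

Answer: A E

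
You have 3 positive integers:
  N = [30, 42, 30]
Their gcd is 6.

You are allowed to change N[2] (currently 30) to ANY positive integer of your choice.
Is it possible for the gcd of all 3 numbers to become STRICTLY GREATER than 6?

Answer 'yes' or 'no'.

Current gcd = 6
gcd of all OTHER numbers (without N[2]=30): gcd([30, 42]) = 6
The new gcd after any change is gcd(6, new_value).
This can be at most 6.
Since 6 = old gcd 6, the gcd can only stay the same or decrease.

Answer: no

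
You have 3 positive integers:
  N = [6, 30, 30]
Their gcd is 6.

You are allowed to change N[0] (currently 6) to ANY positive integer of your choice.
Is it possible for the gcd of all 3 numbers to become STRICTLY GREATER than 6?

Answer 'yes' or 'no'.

Current gcd = 6
gcd of all OTHER numbers (without N[0]=6): gcd([30, 30]) = 30
The new gcd after any change is gcd(30, new_value).
This can be at most 30.
Since 30 > old gcd 6, the gcd CAN increase (e.g., set N[0] = 30).

Answer: yes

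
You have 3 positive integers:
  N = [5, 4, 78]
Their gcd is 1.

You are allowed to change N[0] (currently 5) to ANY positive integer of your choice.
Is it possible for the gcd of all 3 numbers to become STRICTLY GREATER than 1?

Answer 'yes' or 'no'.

Answer: yes

Derivation:
Current gcd = 1
gcd of all OTHER numbers (without N[0]=5): gcd([4, 78]) = 2
The new gcd after any change is gcd(2, new_value).
This can be at most 2.
Since 2 > old gcd 1, the gcd CAN increase (e.g., set N[0] = 2).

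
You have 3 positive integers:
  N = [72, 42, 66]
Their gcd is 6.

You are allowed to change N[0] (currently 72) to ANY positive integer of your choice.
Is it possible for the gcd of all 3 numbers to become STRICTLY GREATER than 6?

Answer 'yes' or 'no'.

Current gcd = 6
gcd of all OTHER numbers (without N[0]=72): gcd([42, 66]) = 6
The new gcd after any change is gcd(6, new_value).
This can be at most 6.
Since 6 = old gcd 6, the gcd can only stay the same or decrease.

Answer: no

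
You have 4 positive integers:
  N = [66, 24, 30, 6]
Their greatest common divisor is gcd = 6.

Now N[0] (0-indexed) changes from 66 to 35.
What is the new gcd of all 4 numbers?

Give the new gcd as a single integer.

Numbers: [66, 24, 30, 6], gcd = 6
Change: index 0, 66 -> 35
gcd of the OTHER numbers (without index 0): gcd([24, 30, 6]) = 6
New gcd = gcd(g_others, new_val) = gcd(6, 35) = 1

Answer: 1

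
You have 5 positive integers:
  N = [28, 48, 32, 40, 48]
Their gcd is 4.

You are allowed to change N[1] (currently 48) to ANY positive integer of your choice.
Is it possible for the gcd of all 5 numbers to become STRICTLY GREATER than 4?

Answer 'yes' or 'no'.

Answer: no

Derivation:
Current gcd = 4
gcd of all OTHER numbers (without N[1]=48): gcd([28, 32, 40, 48]) = 4
The new gcd after any change is gcd(4, new_value).
This can be at most 4.
Since 4 = old gcd 4, the gcd can only stay the same or decrease.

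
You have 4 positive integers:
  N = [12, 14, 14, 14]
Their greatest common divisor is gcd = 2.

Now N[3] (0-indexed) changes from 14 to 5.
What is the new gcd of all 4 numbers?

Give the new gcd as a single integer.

Answer: 1

Derivation:
Numbers: [12, 14, 14, 14], gcd = 2
Change: index 3, 14 -> 5
gcd of the OTHER numbers (without index 3): gcd([12, 14, 14]) = 2
New gcd = gcd(g_others, new_val) = gcd(2, 5) = 1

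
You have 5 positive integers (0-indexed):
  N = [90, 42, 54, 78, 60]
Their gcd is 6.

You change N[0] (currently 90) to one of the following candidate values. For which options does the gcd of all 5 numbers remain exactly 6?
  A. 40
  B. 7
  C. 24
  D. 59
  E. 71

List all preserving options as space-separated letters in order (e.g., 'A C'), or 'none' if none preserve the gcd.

Old gcd = 6; gcd of others (without N[0]) = 6
New gcd for candidate v: gcd(6, v). Preserves old gcd iff gcd(6, v) = 6.
  Option A: v=40, gcd(6,40)=2 -> changes
  Option B: v=7, gcd(6,7)=1 -> changes
  Option C: v=24, gcd(6,24)=6 -> preserves
  Option D: v=59, gcd(6,59)=1 -> changes
  Option E: v=71, gcd(6,71)=1 -> changes

Answer: C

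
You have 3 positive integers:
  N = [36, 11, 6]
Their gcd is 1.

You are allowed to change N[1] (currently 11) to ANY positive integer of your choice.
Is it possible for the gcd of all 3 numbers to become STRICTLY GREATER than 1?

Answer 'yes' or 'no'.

Current gcd = 1
gcd of all OTHER numbers (without N[1]=11): gcd([36, 6]) = 6
The new gcd after any change is gcd(6, new_value).
This can be at most 6.
Since 6 > old gcd 1, the gcd CAN increase (e.g., set N[1] = 6).

Answer: yes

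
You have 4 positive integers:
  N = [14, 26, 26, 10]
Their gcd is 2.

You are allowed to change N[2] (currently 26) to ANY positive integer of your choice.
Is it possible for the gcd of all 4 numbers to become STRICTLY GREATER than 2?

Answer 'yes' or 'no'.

Answer: no

Derivation:
Current gcd = 2
gcd of all OTHER numbers (without N[2]=26): gcd([14, 26, 10]) = 2
The new gcd after any change is gcd(2, new_value).
This can be at most 2.
Since 2 = old gcd 2, the gcd can only stay the same or decrease.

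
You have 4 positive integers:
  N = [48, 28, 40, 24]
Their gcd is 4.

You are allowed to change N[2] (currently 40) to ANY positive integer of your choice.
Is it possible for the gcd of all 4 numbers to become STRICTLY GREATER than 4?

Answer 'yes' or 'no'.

Answer: no

Derivation:
Current gcd = 4
gcd of all OTHER numbers (without N[2]=40): gcd([48, 28, 24]) = 4
The new gcd after any change is gcd(4, new_value).
This can be at most 4.
Since 4 = old gcd 4, the gcd can only stay the same or decrease.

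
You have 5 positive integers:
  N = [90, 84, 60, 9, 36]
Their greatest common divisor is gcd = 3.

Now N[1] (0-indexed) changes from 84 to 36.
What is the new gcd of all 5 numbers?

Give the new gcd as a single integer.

Answer: 3

Derivation:
Numbers: [90, 84, 60, 9, 36], gcd = 3
Change: index 1, 84 -> 36
gcd of the OTHER numbers (without index 1): gcd([90, 60, 9, 36]) = 3
New gcd = gcd(g_others, new_val) = gcd(3, 36) = 3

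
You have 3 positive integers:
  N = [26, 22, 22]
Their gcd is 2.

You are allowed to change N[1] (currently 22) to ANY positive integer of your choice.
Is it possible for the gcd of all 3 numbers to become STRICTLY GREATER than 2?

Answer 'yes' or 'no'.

Answer: no

Derivation:
Current gcd = 2
gcd of all OTHER numbers (without N[1]=22): gcd([26, 22]) = 2
The new gcd after any change is gcd(2, new_value).
This can be at most 2.
Since 2 = old gcd 2, the gcd can only stay the same or decrease.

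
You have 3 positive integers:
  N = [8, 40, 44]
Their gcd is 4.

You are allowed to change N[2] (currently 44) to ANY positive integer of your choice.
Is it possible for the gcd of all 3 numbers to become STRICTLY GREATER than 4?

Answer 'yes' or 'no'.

Answer: yes

Derivation:
Current gcd = 4
gcd of all OTHER numbers (without N[2]=44): gcd([8, 40]) = 8
The new gcd after any change is gcd(8, new_value).
This can be at most 8.
Since 8 > old gcd 4, the gcd CAN increase (e.g., set N[2] = 8).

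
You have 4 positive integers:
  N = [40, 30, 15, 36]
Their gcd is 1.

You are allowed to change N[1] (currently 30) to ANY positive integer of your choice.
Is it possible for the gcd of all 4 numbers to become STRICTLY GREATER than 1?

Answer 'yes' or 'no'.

Answer: no

Derivation:
Current gcd = 1
gcd of all OTHER numbers (without N[1]=30): gcd([40, 15, 36]) = 1
The new gcd after any change is gcd(1, new_value).
This can be at most 1.
Since 1 = old gcd 1, the gcd can only stay the same or decrease.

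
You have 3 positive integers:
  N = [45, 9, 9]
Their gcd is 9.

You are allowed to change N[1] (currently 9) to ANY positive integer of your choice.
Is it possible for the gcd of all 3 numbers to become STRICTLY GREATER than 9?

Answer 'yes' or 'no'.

Current gcd = 9
gcd of all OTHER numbers (without N[1]=9): gcd([45, 9]) = 9
The new gcd after any change is gcd(9, new_value).
This can be at most 9.
Since 9 = old gcd 9, the gcd can only stay the same or decrease.

Answer: no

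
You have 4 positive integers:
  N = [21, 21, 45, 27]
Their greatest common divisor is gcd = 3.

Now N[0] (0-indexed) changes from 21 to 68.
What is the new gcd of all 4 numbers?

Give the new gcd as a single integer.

Numbers: [21, 21, 45, 27], gcd = 3
Change: index 0, 21 -> 68
gcd of the OTHER numbers (without index 0): gcd([21, 45, 27]) = 3
New gcd = gcd(g_others, new_val) = gcd(3, 68) = 1

Answer: 1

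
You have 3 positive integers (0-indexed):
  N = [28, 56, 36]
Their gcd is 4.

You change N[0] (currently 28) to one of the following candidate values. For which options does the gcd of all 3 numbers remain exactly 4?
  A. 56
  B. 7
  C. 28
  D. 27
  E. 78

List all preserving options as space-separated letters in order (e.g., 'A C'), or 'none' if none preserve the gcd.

Answer: A C

Derivation:
Old gcd = 4; gcd of others (without N[0]) = 4
New gcd for candidate v: gcd(4, v). Preserves old gcd iff gcd(4, v) = 4.
  Option A: v=56, gcd(4,56)=4 -> preserves
  Option B: v=7, gcd(4,7)=1 -> changes
  Option C: v=28, gcd(4,28)=4 -> preserves
  Option D: v=27, gcd(4,27)=1 -> changes
  Option E: v=78, gcd(4,78)=2 -> changes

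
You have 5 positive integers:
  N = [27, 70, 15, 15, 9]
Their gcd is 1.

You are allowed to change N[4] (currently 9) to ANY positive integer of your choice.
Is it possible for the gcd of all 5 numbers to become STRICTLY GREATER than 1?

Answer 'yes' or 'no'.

Answer: no

Derivation:
Current gcd = 1
gcd of all OTHER numbers (without N[4]=9): gcd([27, 70, 15, 15]) = 1
The new gcd after any change is gcd(1, new_value).
This can be at most 1.
Since 1 = old gcd 1, the gcd can only stay the same or decrease.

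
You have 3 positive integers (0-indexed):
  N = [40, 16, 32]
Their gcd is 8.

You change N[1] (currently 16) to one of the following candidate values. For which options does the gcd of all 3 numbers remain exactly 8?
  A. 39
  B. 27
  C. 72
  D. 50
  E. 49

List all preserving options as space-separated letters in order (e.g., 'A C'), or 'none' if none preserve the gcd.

Answer: C

Derivation:
Old gcd = 8; gcd of others (without N[1]) = 8
New gcd for candidate v: gcd(8, v). Preserves old gcd iff gcd(8, v) = 8.
  Option A: v=39, gcd(8,39)=1 -> changes
  Option B: v=27, gcd(8,27)=1 -> changes
  Option C: v=72, gcd(8,72)=8 -> preserves
  Option D: v=50, gcd(8,50)=2 -> changes
  Option E: v=49, gcd(8,49)=1 -> changes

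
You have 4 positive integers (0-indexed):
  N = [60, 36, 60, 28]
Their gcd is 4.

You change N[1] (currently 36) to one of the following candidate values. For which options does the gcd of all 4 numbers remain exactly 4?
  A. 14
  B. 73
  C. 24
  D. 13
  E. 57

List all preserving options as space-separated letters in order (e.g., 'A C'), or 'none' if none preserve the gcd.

Old gcd = 4; gcd of others (without N[1]) = 4
New gcd for candidate v: gcd(4, v). Preserves old gcd iff gcd(4, v) = 4.
  Option A: v=14, gcd(4,14)=2 -> changes
  Option B: v=73, gcd(4,73)=1 -> changes
  Option C: v=24, gcd(4,24)=4 -> preserves
  Option D: v=13, gcd(4,13)=1 -> changes
  Option E: v=57, gcd(4,57)=1 -> changes

Answer: C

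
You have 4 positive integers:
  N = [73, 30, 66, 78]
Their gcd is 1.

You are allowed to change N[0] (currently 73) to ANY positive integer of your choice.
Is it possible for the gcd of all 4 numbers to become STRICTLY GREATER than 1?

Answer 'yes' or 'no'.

Current gcd = 1
gcd of all OTHER numbers (without N[0]=73): gcd([30, 66, 78]) = 6
The new gcd after any change is gcd(6, new_value).
This can be at most 6.
Since 6 > old gcd 1, the gcd CAN increase (e.g., set N[0] = 6).

Answer: yes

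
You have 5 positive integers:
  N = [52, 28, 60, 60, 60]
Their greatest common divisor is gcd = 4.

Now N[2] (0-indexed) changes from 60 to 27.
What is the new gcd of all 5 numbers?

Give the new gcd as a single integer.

Numbers: [52, 28, 60, 60, 60], gcd = 4
Change: index 2, 60 -> 27
gcd of the OTHER numbers (without index 2): gcd([52, 28, 60, 60]) = 4
New gcd = gcd(g_others, new_val) = gcd(4, 27) = 1

Answer: 1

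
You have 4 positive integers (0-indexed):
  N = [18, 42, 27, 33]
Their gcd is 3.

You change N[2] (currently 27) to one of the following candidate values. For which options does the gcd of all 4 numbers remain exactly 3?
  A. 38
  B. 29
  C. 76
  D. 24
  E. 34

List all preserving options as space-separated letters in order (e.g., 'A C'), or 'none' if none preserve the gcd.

Old gcd = 3; gcd of others (without N[2]) = 3
New gcd for candidate v: gcd(3, v). Preserves old gcd iff gcd(3, v) = 3.
  Option A: v=38, gcd(3,38)=1 -> changes
  Option B: v=29, gcd(3,29)=1 -> changes
  Option C: v=76, gcd(3,76)=1 -> changes
  Option D: v=24, gcd(3,24)=3 -> preserves
  Option E: v=34, gcd(3,34)=1 -> changes

Answer: D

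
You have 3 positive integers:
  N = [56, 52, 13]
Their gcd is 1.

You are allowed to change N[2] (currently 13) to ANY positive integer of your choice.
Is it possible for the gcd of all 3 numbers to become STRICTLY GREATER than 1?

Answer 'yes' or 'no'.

Answer: yes

Derivation:
Current gcd = 1
gcd of all OTHER numbers (without N[2]=13): gcd([56, 52]) = 4
The new gcd after any change is gcd(4, new_value).
This can be at most 4.
Since 4 > old gcd 1, the gcd CAN increase (e.g., set N[2] = 4).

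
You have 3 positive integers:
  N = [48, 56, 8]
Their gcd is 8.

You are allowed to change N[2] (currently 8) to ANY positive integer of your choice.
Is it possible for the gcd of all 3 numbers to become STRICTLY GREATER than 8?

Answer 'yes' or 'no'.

Answer: no

Derivation:
Current gcd = 8
gcd of all OTHER numbers (without N[2]=8): gcd([48, 56]) = 8
The new gcd after any change is gcd(8, new_value).
This can be at most 8.
Since 8 = old gcd 8, the gcd can only stay the same or decrease.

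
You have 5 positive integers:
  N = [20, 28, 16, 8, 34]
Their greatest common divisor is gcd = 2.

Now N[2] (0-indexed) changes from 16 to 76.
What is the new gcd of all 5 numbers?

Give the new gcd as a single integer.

Numbers: [20, 28, 16, 8, 34], gcd = 2
Change: index 2, 16 -> 76
gcd of the OTHER numbers (without index 2): gcd([20, 28, 8, 34]) = 2
New gcd = gcd(g_others, new_val) = gcd(2, 76) = 2

Answer: 2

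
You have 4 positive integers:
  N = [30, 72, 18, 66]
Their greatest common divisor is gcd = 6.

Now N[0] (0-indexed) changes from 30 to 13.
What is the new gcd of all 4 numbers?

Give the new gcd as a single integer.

Numbers: [30, 72, 18, 66], gcd = 6
Change: index 0, 30 -> 13
gcd of the OTHER numbers (without index 0): gcd([72, 18, 66]) = 6
New gcd = gcd(g_others, new_val) = gcd(6, 13) = 1

Answer: 1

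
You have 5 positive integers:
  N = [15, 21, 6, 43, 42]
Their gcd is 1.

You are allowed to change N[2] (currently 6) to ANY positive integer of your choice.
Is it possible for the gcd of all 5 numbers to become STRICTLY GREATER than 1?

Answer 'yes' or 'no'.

Answer: no

Derivation:
Current gcd = 1
gcd of all OTHER numbers (without N[2]=6): gcd([15, 21, 43, 42]) = 1
The new gcd after any change is gcd(1, new_value).
This can be at most 1.
Since 1 = old gcd 1, the gcd can only stay the same or decrease.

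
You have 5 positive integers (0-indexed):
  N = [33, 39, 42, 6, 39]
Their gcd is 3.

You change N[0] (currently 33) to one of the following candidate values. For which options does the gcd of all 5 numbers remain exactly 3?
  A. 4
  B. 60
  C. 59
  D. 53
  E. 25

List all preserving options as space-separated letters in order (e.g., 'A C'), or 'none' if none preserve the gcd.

Answer: B

Derivation:
Old gcd = 3; gcd of others (without N[0]) = 3
New gcd for candidate v: gcd(3, v). Preserves old gcd iff gcd(3, v) = 3.
  Option A: v=4, gcd(3,4)=1 -> changes
  Option B: v=60, gcd(3,60)=3 -> preserves
  Option C: v=59, gcd(3,59)=1 -> changes
  Option D: v=53, gcd(3,53)=1 -> changes
  Option E: v=25, gcd(3,25)=1 -> changes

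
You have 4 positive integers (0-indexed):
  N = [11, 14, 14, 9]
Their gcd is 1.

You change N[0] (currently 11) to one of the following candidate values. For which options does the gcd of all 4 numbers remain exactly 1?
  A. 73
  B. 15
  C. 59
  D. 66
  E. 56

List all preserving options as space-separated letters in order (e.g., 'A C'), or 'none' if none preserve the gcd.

Answer: A B C D E

Derivation:
Old gcd = 1; gcd of others (without N[0]) = 1
New gcd for candidate v: gcd(1, v). Preserves old gcd iff gcd(1, v) = 1.
  Option A: v=73, gcd(1,73)=1 -> preserves
  Option B: v=15, gcd(1,15)=1 -> preserves
  Option C: v=59, gcd(1,59)=1 -> preserves
  Option D: v=66, gcd(1,66)=1 -> preserves
  Option E: v=56, gcd(1,56)=1 -> preserves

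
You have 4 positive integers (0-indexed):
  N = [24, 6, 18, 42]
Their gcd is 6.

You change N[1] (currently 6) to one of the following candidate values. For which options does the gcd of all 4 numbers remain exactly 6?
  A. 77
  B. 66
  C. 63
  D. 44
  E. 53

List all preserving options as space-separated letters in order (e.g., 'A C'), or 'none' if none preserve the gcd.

Answer: B

Derivation:
Old gcd = 6; gcd of others (without N[1]) = 6
New gcd for candidate v: gcd(6, v). Preserves old gcd iff gcd(6, v) = 6.
  Option A: v=77, gcd(6,77)=1 -> changes
  Option B: v=66, gcd(6,66)=6 -> preserves
  Option C: v=63, gcd(6,63)=3 -> changes
  Option D: v=44, gcd(6,44)=2 -> changes
  Option E: v=53, gcd(6,53)=1 -> changes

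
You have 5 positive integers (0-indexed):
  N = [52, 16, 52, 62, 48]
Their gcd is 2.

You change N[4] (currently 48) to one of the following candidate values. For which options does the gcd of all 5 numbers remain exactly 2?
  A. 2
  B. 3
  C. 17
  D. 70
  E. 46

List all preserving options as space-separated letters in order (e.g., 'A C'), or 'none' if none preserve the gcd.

Old gcd = 2; gcd of others (without N[4]) = 2
New gcd for candidate v: gcd(2, v). Preserves old gcd iff gcd(2, v) = 2.
  Option A: v=2, gcd(2,2)=2 -> preserves
  Option B: v=3, gcd(2,3)=1 -> changes
  Option C: v=17, gcd(2,17)=1 -> changes
  Option D: v=70, gcd(2,70)=2 -> preserves
  Option E: v=46, gcd(2,46)=2 -> preserves

Answer: A D E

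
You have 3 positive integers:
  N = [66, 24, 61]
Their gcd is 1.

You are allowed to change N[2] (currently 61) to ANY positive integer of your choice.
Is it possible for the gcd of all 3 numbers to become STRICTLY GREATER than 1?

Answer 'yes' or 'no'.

Answer: yes

Derivation:
Current gcd = 1
gcd of all OTHER numbers (without N[2]=61): gcd([66, 24]) = 6
The new gcd after any change is gcd(6, new_value).
This can be at most 6.
Since 6 > old gcd 1, the gcd CAN increase (e.g., set N[2] = 6).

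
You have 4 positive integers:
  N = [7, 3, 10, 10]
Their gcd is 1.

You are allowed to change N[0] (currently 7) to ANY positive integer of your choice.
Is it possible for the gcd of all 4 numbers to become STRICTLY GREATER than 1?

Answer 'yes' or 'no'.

Answer: no

Derivation:
Current gcd = 1
gcd of all OTHER numbers (without N[0]=7): gcd([3, 10, 10]) = 1
The new gcd after any change is gcd(1, new_value).
This can be at most 1.
Since 1 = old gcd 1, the gcd can only stay the same or decrease.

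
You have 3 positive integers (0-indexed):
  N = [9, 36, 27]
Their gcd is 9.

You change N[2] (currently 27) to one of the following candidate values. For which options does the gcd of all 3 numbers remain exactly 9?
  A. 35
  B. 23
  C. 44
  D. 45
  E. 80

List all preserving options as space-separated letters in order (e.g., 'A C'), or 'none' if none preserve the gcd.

Answer: D

Derivation:
Old gcd = 9; gcd of others (without N[2]) = 9
New gcd for candidate v: gcd(9, v). Preserves old gcd iff gcd(9, v) = 9.
  Option A: v=35, gcd(9,35)=1 -> changes
  Option B: v=23, gcd(9,23)=1 -> changes
  Option C: v=44, gcd(9,44)=1 -> changes
  Option D: v=45, gcd(9,45)=9 -> preserves
  Option E: v=80, gcd(9,80)=1 -> changes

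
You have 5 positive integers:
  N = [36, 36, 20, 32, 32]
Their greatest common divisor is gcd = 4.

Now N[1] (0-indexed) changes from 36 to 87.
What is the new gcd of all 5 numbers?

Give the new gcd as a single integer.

Answer: 1

Derivation:
Numbers: [36, 36, 20, 32, 32], gcd = 4
Change: index 1, 36 -> 87
gcd of the OTHER numbers (without index 1): gcd([36, 20, 32, 32]) = 4
New gcd = gcd(g_others, new_val) = gcd(4, 87) = 1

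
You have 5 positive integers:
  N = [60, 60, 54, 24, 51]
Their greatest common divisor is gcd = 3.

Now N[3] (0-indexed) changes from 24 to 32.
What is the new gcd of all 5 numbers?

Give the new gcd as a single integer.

Answer: 1

Derivation:
Numbers: [60, 60, 54, 24, 51], gcd = 3
Change: index 3, 24 -> 32
gcd of the OTHER numbers (without index 3): gcd([60, 60, 54, 51]) = 3
New gcd = gcd(g_others, new_val) = gcd(3, 32) = 1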